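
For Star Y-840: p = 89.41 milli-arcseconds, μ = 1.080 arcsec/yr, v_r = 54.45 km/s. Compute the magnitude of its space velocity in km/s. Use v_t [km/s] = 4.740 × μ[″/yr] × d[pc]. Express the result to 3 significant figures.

79.0 km/s

d = 1/p = 1/0.08941″ = 11.184 pc.
v_t = 4.740 μ d = 4.740 × 1.080 × 11.184 = 57.253 km/s.
v = √(v_r² + v_t²) = √(54.45² + 57.253²) = √6242.71 = 79.011 km/s.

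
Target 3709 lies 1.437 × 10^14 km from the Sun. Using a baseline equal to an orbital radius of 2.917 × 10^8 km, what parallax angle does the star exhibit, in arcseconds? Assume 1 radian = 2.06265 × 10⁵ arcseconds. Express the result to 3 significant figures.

θ ≈ B/d = (2.917 × 10^8) / (1.437 × 10^14) = 2.0299 × 10^-6 rad.
In arcseconds: 2.0299 × 10^-6 × 206265 = 0.4187″.

0.419 arcsec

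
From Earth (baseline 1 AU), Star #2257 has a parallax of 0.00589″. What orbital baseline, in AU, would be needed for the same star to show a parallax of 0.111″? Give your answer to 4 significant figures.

18.85 AU

Parallax scales linearly with baseline: p ∝ B, so B = p_target / p_Earth × 1 AU.
B = 0.111 / 0.00589 = 18.846 AU.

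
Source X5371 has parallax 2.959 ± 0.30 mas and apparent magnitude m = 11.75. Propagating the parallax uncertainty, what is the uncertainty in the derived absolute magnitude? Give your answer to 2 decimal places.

M = m − 5 log₁₀ d + 5 = m + 5 log₁₀ p + 5, so ∂M/∂p = 5/(p ln 10).
σ_M = (5/ln 10) · (σ_p/p) = 2.1715 × 0.30/2.959 = 2.1715 × 0.10139 = 0.22017.

σ_M = 0.22 mag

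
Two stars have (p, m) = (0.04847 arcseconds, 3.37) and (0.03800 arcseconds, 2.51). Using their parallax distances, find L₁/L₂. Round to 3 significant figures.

d₁ = 1/p₁ = 1/0.04847″ = 20.631 pc; d₂ = 1/p₂ = 1/0.03800″ = 26.316 pc.
M₁ = m₁ − 5 log₁₀ d₁ + 5 = 3.37 − 6.5726 + 5 = 1.7974.
M₂ = 2.51 − 7.1011 + 5 = 0.4089.
L₁/L₂ = 10^(0.4(M₂ − M₁)) = 10^(0.4 × (-1.3885)) = 10^(-0.55540) = 0.27836.

L₁/L₂ = 0.278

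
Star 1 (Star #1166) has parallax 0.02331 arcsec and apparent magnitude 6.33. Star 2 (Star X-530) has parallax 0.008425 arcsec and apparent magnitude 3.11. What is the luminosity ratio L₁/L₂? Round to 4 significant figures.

d₁ = 1/p₁ = 1/0.02331″ = 42.9 pc; d₂ = 1/p₂ = 1/0.008425″ = 118.69 pc.
M₁ = m₁ − 5 log₁₀ d₁ + 5 = 6.33 − 8.1623 + 5 = 3.1677.
M₂ = 3.11 − 10.3721 + 5 = -2.2621.
L₁/L₂ = 10^(0.4(M₂ − M₁)) = 10^(0.4 × (-5.4298)) = 10^(-2.17192) = 0.006731.

L₁/L₂ = 0.006731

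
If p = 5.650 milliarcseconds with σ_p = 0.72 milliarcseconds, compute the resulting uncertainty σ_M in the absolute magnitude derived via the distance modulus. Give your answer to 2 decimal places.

σ_M = 0.28 mag

M = m − 5 log₁₀ d + 5 = m + 5 log₁₀ p + 5, so ∂M/∂p = 5/(p ln 10).
σ_M = (5/ln 10) · (σ_p/p) = 2.1715 × 0.72/5.650 = 2.1715 × 0.12743 = 0.27671.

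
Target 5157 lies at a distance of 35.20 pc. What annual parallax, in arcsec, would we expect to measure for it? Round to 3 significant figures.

0.0284 arcsec

p = 1/d = 1/35.2 = 0.028409 arcsec.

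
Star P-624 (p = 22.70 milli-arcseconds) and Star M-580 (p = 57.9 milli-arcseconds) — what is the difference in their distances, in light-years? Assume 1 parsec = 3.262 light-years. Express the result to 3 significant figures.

87.4 ly

d_A = 1/0.02270″ = 44.053 pc; d_B = 1/0.05790″ = 17.271 pc.
|d_B − d_A| = |17.271 − 44.053| = 26.782 pc = 26.782 × 3.262 ly = 87.363 ly.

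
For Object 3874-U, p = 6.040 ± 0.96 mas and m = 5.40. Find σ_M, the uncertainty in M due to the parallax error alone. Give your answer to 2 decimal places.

M = m − 5 log₁₀ d + 5 = m + 5 log₁₀ p + 5, so ∂M/∂p = 5/(p ln 10).
σ_M = (5/ln 10) · (σ_p/p) = 2.1715 × 0.96/6.040 = 2.1715 × 0.15894 = 0.34514.

σ_M = 0.35 mag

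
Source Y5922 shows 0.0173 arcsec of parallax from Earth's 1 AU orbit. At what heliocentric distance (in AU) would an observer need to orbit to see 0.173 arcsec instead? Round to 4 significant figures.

10.00 AU

Parallax scales linearly with baseline: p ∝ B, so B = p_target / p_Earth × 1 AU.
B = 0.173 / 0.0173 = 10 AU.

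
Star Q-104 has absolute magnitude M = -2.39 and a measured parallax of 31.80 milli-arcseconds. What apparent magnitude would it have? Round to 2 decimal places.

d = 1/p = 1/0.03180″ = 31.447 pc.
m − M = 5 log₁₀ d − 5 = 5 log₁₀(31.447) − 5 = 7.4879 − 5 = 2.4879.
m = M + (m − M) = -2.39 + 2.4879 = 0.10.

m = 0.10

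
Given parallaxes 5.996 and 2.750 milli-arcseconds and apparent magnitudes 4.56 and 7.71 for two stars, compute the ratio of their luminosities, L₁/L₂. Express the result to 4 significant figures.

d₁ = 1/p₁ = 1/0.005996″ = 166.78 pc; d₂ = 1/p₂ = 1/0.002750″ = 363.64 pc.
M₁ = m₁ − 5 log₁₀ d₁ + 5 = 4.56 − 11.1107 + 5 = -1.5507.
M₂ = 7.71 − 12.8034 + 5 = -0.0934.
L₁/L₂ = 10^(0.4(M₂ − M₁)) = 10^(0.4 × 1.4573) = 10^0.58292 = 3.8275.

L₁/L₂ = 3.828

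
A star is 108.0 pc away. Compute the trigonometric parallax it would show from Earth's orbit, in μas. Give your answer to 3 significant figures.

9260 μas

p = 1/d = 1/108 = 0.0092593 arcsec.
= 0.0092593 × 10⁶ = 9259.3 μas.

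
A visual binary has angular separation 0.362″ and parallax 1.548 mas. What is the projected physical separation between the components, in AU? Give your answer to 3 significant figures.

234 AU

d = 1/p = 1/0.001548″ = 645.99 pc.
At distance d (pc), an angle of θ arcsec spans θ·d AU: s = 0.362 × 645.99 = 233.85 AU.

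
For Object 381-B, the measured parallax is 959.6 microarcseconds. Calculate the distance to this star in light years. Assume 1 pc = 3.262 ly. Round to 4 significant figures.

3399 light years

p = 959.6 microarcseconds = 0.0009596 arcsec.
d = 1/p = 1/0.0009596 = 1042.1 pc.
In light-years: 1042.1 × 3.262 = 3399.3 ly.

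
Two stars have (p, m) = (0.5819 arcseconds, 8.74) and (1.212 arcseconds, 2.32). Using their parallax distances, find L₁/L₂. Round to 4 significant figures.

d₁ = 1/p₁ = 1/0.5819″ = 1.7185 pc; d₂ = 1/p₂ = 1/1.212″ = 0.82508 pc.
M₁ = m₁ − 5 log₁₀ d₁ + 5 = 8.74 − 1.1757 + 5 = 12.5643.
M₂ = 2.32 − (-0.4175) + 5 = 7.7375.
L₁/L₂ = 10^(0.4(M₂ − M₁)) = 10^(0.4 × (-4.8268)) = 10^(-1.93072) = 0.01173.

L₁/L₂ = 0.01173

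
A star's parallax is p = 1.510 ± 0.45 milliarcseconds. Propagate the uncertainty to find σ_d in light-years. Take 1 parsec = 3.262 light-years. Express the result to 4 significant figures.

d = 1/p, so σ_d = σ_p / p².
σ_d = 0.000450 / (0.001510)² = 0.000450 / 0.0000022801 = 197.36 pc = 197.36 × 3.262 ly = 643.79 ly.

643.8 ly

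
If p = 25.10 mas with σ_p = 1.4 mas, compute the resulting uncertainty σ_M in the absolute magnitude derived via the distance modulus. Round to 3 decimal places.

σ_M = 0.121 mag

M = m − 5 log₁₀ d + 5 = m + 5 log₁₀ p + 5, so ∂M/∂p = 5/(p ln 10).
σ_M = (5/ln 10) · (σ_p/p) = 2.1715 × 1.4/25.10 = 2.1715 × 0.055777 = 0.12112.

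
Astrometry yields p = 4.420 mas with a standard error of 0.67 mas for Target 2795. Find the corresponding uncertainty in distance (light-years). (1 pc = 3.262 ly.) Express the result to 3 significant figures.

112 ly

d = 1/p, so σ_d = σ_p / p².
σ_d = 0.000670 / (0.004420)² = 0.000670 / 0.000019536 = 34.296 pc = 34.296 × 3.262 ly = 111.87 ly.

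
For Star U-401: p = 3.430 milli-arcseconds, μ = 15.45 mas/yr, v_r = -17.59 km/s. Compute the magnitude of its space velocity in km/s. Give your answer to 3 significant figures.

27.7 km/s

d = 1/p = 1/0.003430″ = 291.55 pc.
μ = 15.45 mas/yr = 0.01545 ″/yr.
v_t = 4.740 μ d = 4.740 × 0.01545 × 291.55 = 21.351 km/s.
v = √(v_r² + v_t²) = √((-17.59)² + 21.351²) = √765.273 = 27.664 km/s.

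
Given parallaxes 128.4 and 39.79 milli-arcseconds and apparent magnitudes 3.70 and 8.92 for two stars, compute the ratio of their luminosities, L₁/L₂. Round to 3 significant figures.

L₁/L₂ = 11.8

d₁ = 1/p₁ = 1/0.1284″ = 7.7882 pc; d₂ = 1/p₂ = 1/0.03979″ = 25.132 pc.
M₁ = m₁ − 5 log₁₀ d₁ + 5 = 3.70 − 4.4572 + 5 = 4.2428.
M₂ = 8.92 − 7.0011 + 5 = 6.9189.
L₁/L₂ = 10^(0.4(M₂ − M₁)) = 10^(0.4 × 2.6761) = 10^1.07044 = 11.761.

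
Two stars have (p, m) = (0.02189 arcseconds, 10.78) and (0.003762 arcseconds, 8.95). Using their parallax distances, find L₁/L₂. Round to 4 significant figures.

L₁/L₂ = 0.005475

d₁ = 1/p₁ = 1/0.02189″ = 45.683 pc; d₂ = 1/p₂ = 1/0.003762″ = 265.82 pc.
M₁ = m₁ − 5 log₁₀ d₁ + 5 = 10.78 − 8.2988 + 5 = 7.4812.
M₂ = 8.95 − 12.1229 + 5 = 1.8271.
L₁/L₂ = 10^(0.4(M₂ − M₁)) = 10^(0.4 × (-5.6541)) = 10^(-2.26164) = 0.0054747.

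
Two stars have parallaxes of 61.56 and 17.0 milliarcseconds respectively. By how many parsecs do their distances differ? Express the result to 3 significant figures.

d_A = 1/0.06156″ = 16.244 pc; d_B = 1/0.01700″ = 58.824 pc.
|d_B − d_A| = |58.824 − 16.244| = 42.58 pc.

42.6 pc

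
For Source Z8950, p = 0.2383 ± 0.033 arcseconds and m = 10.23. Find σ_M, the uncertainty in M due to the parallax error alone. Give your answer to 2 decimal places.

M = m − 5 log₁₀ d + 5 = m + 5 log₁₀ p + 5, so ∂M/∂p = 5/(p ln 10).
σ_M = (5/ln 10) · (σ_p/p) = 2.1715 × 0.033/0.2383 = 2.1715 × 0.13848 = 0.30071.

σ_M = 0.30 mag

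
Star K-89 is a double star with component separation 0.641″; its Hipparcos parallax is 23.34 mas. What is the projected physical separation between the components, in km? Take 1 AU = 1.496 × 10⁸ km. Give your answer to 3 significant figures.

d = 1/p = 1/0.02334″ = 42.845 pc.
At distance d (pc), an angle of θ arcsec spans θ·d AU: s = 0.641 × 42.845 = 27.464 AU.
= 27.464 × 1.496 × 10⁸ km = 4.1086 × 10^9 km.

4.11 × 10^9 km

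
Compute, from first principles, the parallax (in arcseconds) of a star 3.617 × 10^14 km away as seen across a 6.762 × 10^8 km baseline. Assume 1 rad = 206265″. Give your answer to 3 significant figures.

0.386 arcsec

θ ≈ B/d = (6.762 × 10^8) / (3.617 × 10^14) = 1.8695 × 10^-6 rad.
In arcseconds: 1.8695 × 10^-6 × 206265 = 0.38561″.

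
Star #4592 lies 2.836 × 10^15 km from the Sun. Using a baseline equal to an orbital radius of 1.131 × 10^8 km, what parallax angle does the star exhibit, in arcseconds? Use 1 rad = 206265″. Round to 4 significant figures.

θ ≈ B/d = (1.131 × 10^8) / (2.836 × 10^15) = 3.9880 × 10^-8 rad.
In arcseconds: 3.9880 × 10^-8 × 206265 = 0.0082258″.

0.008226 arcsec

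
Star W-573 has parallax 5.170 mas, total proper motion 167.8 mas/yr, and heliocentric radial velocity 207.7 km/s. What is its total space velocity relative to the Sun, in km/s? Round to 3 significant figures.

d = 1/p = 1/0.005170″ = 193.42 pc.
μ = 167.8 mas/yr = 0.1678 ″/yr.
v_t = 4.740 μ d = 4.740 × 0.1678 × 193.42 = 153.84 km/s.
v = √(v_r² + v_t²) = √(207.7² + 153.84²) = √66806 = 258.47 km/s.

258 km/s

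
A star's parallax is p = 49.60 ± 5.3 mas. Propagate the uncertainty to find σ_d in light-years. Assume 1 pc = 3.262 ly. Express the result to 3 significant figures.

d = 1/p, so σ_d = σ_p / p².
σ_d = 0.00530 / (0.04960)² = 0.00530 / 0.0024602 = 2.1543 pc = 2.1543 × 3.262 ly = 7.0273 ly.

7.03 ly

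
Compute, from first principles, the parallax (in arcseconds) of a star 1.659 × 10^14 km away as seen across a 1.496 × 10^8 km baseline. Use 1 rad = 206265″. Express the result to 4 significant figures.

θ ≈ B/d = (1.496 × 10^8) / (1.659 × 10^14) = 9.0175 × 10^-7 rad.
In arcseconds: 9.0175 × 10^-7 × 206265 = 0.186″.

0.1860 arcsec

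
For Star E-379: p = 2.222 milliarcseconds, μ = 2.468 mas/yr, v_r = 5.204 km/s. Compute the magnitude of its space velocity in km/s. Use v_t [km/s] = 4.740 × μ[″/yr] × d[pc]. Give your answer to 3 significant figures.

7.40 km/s

d = 1/p = 1/0.002222″ = 450.05 pc.
μ = 2.468 mas/yr = 0.002468 ″/yr.
v_t = 4.740 μ d = 4.740 × 0.002468 × 450.05 = 5.2648 km/s.
v = √(v_r² + v_t²) = √(5.204² + 5.2648²) = √54.7997 = 7.4027 km/s.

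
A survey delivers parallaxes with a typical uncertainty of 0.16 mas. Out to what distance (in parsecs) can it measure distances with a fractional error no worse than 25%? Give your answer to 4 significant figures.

1563 pc

σ_d/d = σ_p/p, so the condition is σ_p/p ≤ 0.25, i.e. p ≥ σ_p/0.25.
p_min = 0.16/0.25 = 0.64 mas = 0.00064 arcsec.
d_max = 1/p_min = 1/0.00064 = 1562.5 pc.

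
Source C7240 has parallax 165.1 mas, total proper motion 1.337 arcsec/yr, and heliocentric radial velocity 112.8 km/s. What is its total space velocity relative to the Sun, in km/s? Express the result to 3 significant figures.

d = 1/p = 1/0.1651″ = 6.0569 pc.
v_t = 4.740 μ d = 4.740 × 1.337 × 6.0569 = 38.385 km/s.
v = √(v_r² + v_t²) = √(112.8² + 38.385²) = √14197.2 = 119.15 km/s.

119 km/s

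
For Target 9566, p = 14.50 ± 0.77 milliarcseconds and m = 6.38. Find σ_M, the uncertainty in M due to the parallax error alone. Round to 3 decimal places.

M = m − 5 log₁₀ d + 5 = m + 5 log₁₀ p + 5, so ∂M/∂p = 5/(p ln 10).
σ_M = (5/ln 10) · (σ_p/p) = 2.1715 × 0.77/14.50 = 2.1715 × 0.053103 = 0.11531.

σ_M = 0.115 mag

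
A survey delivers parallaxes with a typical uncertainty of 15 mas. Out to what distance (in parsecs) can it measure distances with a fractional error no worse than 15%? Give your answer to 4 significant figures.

σ_d/d = σ_p/p, so the condition is σ_p/p ≤ 0.15, i.e. p ≥ σ_p/0.15.
p_min = 15/0.15 = 100 mas = 0.1 arcsec.
d_max = 1/p_min = 1/0.1 = 10 pc.

10.00 pc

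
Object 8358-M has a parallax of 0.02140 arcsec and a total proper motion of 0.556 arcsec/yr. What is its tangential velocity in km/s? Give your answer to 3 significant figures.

d = 1/p = 1/0.02140″ = 46.729 pc.
v_t = 4.74 × μ × d = 4.74 × 0.556 × 46.729 = 123.15 km/s.

123 km/s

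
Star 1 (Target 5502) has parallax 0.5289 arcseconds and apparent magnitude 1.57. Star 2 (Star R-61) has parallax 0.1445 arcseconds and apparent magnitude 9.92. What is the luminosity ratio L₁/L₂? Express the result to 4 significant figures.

d₁ = 1/p₁ = 1/0.5289″ = 1.8907 pc; d₂ = 1/p₂ = 1/0.1445″ = 6.9204 pc.
M₁ = m₁ − 5 log₁₀ d₁ + 5 = 1.57 − 1.3831 + 5 = 5.1869.
M₂ = 9.92 − 4.2007 + 5 = 10.7193.
L₁/L₂ = 10^(0.4(M₂ − M₁)) = 10^(0.4 × 5.5324) = 10^2.21296 = 163.29.

L₁/L₂ = 163.3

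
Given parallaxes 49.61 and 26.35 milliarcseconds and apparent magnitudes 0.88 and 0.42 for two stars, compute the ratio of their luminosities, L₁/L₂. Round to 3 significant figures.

d₁ = 1/p₁ = 1/0.04961″ = 20.157 pc; d₂ = 1/p₂ = 1/0.02635″ = 37.951 pc.
M₁ = m₁ − 5 log₁₀ d₁ + 5 = 0.88 − 6.5221 + 5 = -0.6421.
M₂ = 0.42 − 7.8961 + 5 = -2.4761.
L₁/L₂ = 10^(0.4(M₂ − M₁)) = 10^(0.4 × (-1.8340)) = 10^(-0.73360) = 0.18467.

L₁/L₂ = 0.185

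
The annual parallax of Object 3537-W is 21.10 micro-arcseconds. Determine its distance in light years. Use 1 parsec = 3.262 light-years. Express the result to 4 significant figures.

p = 21.10 micro-arcseconds = 0.00002110 arcsec.
d = 1/p = 1/0.00002110 = 47393 pc.
In light-years: 47393 × 3.262 = 1.5460 × 10^5 ly.

154600 light years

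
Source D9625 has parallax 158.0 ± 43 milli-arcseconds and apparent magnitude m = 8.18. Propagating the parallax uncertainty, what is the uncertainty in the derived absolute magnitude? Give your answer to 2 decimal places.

M = m − 5 log₁₀ d + 5 = m + 5 log₁₀ p + 5, so ∂M/∂p = 5/(p ln 10).
σ_M = (5/ln 10) · (σ_p/p) = 2.1715 × 43/158.0 = 2.1715 × 0.27215 = 0.59097.

σ_M = 0.59 mag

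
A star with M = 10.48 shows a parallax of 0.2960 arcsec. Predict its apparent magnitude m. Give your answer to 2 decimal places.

m = 8.12

d = 1/p = 1/0.2960″ = 3.3784 pc.
m − M = 5 log₁₀ d − 5 = 5 log₁₀(3.3784) − 5 = 2.6436 − 5 = -2.3564.
m = M + (m − M) = 10.48 + (-2.3564) = 8.12.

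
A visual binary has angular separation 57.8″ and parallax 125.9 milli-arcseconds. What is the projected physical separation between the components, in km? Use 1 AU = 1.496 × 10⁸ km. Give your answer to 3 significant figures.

6.87 × 10^10 km

d = 1/p = 1/0.1259″ = 7.9428 pc.
At distance d (pc), an angle of θ arcsec spans θ·d AU: s = 57.8 × 7.9428 = 459.09 AU.
= 459.09 × 1.496 × 10⁸ km = 6.8680 × 10^10 km.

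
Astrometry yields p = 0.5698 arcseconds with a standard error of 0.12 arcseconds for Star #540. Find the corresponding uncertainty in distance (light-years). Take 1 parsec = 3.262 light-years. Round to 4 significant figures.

1.206 ly

d = 1/p, so σ_d = σ_p / p².
σ_d = 0.120 / (0.5698)² = 0.120 / 0.32467 = 0.36961 pc = 0.36961 × 3.262 ly = 1.2057 ly.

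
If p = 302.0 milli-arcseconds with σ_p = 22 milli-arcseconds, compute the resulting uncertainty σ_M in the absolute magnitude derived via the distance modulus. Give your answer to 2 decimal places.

σ_M = 0.16 mag

M = m − 5 log₁₀ d + 5 = m + 5 log₁₀ p + 5, so ∂M/∂p = 5/(p ln 10).
σ_M = (5/ln 10) · (σ_p/p) = 2.1715 × 22/302.0 = 2.1715 × 0.072848 = 0.15819.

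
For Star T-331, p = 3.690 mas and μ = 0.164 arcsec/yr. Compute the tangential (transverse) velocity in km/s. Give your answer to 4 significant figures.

210.7 km/s

d = 1/p = 1/0.003690″ = 271 pc.
v_t = 4.74 × μ × d = 4.74 × 0.164 × 271 = 210.66 km/s.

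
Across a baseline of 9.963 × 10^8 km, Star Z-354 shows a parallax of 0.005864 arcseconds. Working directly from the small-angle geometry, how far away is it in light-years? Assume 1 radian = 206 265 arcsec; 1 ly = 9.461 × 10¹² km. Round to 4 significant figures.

θ = 0.005864″ = 0.005864/206265 = 2.8429 × 10^-8 rad.
d = B/θ = (9.963 × 10^8) / (2.8429 × 10^-8) = 3.5045 × 10^16 km = (3.5045 × 10^16) / (9.461 × 10^12) ly = 3704.2 ly.

3704 ly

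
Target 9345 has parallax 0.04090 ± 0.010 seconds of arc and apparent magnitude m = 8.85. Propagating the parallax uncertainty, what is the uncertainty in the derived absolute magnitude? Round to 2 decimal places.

σ_M = 0.53 mag

M = m − 5 log₁₀ d + 5 = m + 5 log₁₀ p + 5, so ∂M/∂p = 5/(p ln 10).
σ_M = (5/ln 10) · (σ_p/p) = 2.1715 × 0.010/0.04090 = 2.1715 × 0.2445 = 0.53093.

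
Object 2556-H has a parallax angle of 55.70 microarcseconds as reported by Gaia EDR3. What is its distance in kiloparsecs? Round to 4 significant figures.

p = 55.70 microarcseconds = 0.00005570 arcsec.
d = 1/p = 1/0.00005570 = 17953 pc.
= 17.953 kpc.

17.95 kpc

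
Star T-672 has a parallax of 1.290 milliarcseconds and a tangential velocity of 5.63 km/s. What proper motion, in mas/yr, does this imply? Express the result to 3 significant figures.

d = 1/p = 1/0.001290″ = 775.19 pc.
μ = v_t / (4.74 d) = 5.63 / (4.74 × 775.19) = 5.63 / 3674.4 = 0.0015322 ″/yr = 1.5322 mas/yr.

1.53 mas/yr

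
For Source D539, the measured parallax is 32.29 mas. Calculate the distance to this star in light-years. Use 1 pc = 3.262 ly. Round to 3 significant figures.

101 light years

p = 32.29 mas = 0.03229 arcsec.
d = 1/p = 1/0.03229 = 30.969 pc.
In light-years: 30.969 × 3.262 = 101.02 ly.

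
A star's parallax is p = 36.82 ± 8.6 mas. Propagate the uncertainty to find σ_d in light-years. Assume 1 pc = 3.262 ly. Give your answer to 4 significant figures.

20.69 ly

d = 1/p, so σ_d = σ_p / p².
σ_d = 0.00860 / (0.03682)² = 0.00860 / 0.0013557 = 6.3436 pc = 6.3436 × 3.262 ly = 20.693 ly.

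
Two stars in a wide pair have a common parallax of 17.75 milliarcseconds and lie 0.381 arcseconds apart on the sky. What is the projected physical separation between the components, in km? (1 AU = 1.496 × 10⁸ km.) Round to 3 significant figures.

d = 1/p = 1/0.01775″ = 56.338 pc.
At distance d (pc), an angle of θ arcsec spans θ·d AU: s = 0.381 × 56.338 = 21.465 AU.
= 21.465 × 1.496 × 10⁸ km = 3.2112 × 10^9 km.

3.21 × 10^9 km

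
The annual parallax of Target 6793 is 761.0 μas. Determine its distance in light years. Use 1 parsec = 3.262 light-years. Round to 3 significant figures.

4290 light years

p = 761.0 μas = 0.0007610 arcsec.
d = 1/p = 1/0.0007610 = 1314.1 pc.
In light-years: 1314.1 × 3.262 = 4286.6 ly.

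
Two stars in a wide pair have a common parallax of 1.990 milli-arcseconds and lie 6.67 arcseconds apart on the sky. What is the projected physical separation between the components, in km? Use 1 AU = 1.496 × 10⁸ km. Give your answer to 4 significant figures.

5.014 × 10^11 km

d = 1/p = 1/0.001990″ = 502.51 pc.
At distance d (pc), an angle of θ arcsec spans θ·d AU: s = 6.67 × 502.51 = 3351.7 AU.
= 3351.7 × 1.496 × 10⁸ km = 5.0141 × 10^11 km.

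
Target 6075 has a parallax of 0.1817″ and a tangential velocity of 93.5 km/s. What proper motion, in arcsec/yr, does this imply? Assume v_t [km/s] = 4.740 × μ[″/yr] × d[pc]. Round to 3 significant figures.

3.58 arcsec/yr

d = 1/p = 1/0.1817″ = 5.5036 pc.
μ = v_t / (4.74 d) = 93.5 / (4.74 × 5.5036) = 93.5 / 26.087 = 3.5842 ″/yr.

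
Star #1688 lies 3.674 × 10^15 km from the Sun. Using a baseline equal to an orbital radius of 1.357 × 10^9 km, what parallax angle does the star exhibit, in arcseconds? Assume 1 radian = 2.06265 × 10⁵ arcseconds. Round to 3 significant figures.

0.0762 arcsec

θ ≈ B/d = (1.357 × 10^9) / (3.674 × 10^15) = 3.6935 × 10^-7 rad.
In arcseconds: 3.6935 × 10^-7 × 206265 = 0.076184″.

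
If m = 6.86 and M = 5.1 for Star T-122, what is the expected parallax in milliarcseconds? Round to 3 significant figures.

m − M = 6.86 − 5.1 = 1.76.
d = 10^((m−M)/5 + 1) = 10^1.352 = 22.491 pc.
p = 1/d = 1/22.491 = 0.044462 arcsec = 44.462 mas.

44.5 mas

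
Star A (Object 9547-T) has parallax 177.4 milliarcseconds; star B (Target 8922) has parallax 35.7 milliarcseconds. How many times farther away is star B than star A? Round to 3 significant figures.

Since d = 1/p, d_B/d_A = p_A/p_B.
= 177.4 / 35.7 = 4.9692.

4.97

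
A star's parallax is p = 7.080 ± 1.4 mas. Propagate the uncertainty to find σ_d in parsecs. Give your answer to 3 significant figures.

d = 1/p, so σ_d = σ_p / p².
σ_d = 0.00140 / (0.007080)² = 0.00140 / 0.000050126 = 27.93 pc.

27.9 pc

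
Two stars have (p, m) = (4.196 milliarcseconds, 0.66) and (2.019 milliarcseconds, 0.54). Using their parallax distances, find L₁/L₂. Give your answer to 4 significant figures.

L₁/L₂ = 0.2073

d₁ = 1/p₁ = 1/0.004196″ = 238.32 pc; d₂ = 1/p₂ = 1/0.002019″ = 495.29 pc.
M₁ = m₁ − 5 log₁₀ d₁ + 5 = 0.66 − 11.8858 + 5 = -6.2258.
M₂ = 0.54 − 13.4743 + 5 = -7.9343.
L₁/L₂ = 10^(0.4(M₂ − M₁)) = 10^(0.4 × (-1.7085)) = 10^(-0.68340) = 0.2073.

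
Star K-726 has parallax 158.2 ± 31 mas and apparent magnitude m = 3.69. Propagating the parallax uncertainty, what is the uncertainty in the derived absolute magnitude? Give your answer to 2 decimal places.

σ_M = 0.43 mag

M = m − 5 log₁₀ d + 5 = m + 5 log₁₀ p + 5, so ∂M/∂p = 5/(p ln 10).
σ_M = (5/ln 10) · (σ_p/p) = 2.1715 × 31/158.2 = 2.1715 × 0.19595 = 0.42551.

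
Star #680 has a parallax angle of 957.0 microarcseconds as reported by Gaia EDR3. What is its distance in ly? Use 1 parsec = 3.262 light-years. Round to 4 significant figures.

3409 ly

p = 957.0 microarcseconds = 0.0009570 arcsec.
d = 1/p = 1/0.0009570 = 1044.9 pc.
In light-years: 1044.9 × 3.262 = 3408.5 ly.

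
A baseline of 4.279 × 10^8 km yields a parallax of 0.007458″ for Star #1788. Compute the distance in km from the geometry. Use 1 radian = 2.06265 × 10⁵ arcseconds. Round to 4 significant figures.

1.183 × 10^16 km

θ = 0.007458″ = 0.007458/206265 = 3.6157 × 10^-8 rad.
d = B/θ = (4.279 × 10^8) / (3.6157 × 10^-8) = 1.1834 × 10^16 km.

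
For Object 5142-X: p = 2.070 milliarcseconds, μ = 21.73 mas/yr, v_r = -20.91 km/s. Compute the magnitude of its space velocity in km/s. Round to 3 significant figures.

d = 1/p = 1/0.002070″ = 483.09 pc.
μ = 21.73 mas/yr = 0.02173 ″/yr.
v_t = 4.740 μ d = 4.740 × 0.02173 × 483.09 = 49.758 km/s.
v = √(v_r² + v_t²) = √((-20.91)² + 49.758²) = √2913.09 = 53.973 km/s.

54.0 km/s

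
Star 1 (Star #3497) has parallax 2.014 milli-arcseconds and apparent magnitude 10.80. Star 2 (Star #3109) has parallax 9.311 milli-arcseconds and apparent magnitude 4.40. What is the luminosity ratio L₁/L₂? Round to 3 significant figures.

L₁/L₂ = 0.0589

d₁ = 1/p₁ = 1/0.002014″ = 496.52 pc; d₂ = 1/p₂ = 1/0.009311″ = 107.4 pc.
M₁ = m₁ − 5 log₁₀ d₁ + 5 = 10.80 − 13.4797 + 5 = 2.3203.
M₂ = 4.40 − 10.1550 + 5 = -0.7550.
L₁/L₂ = 10^(0.4(M₂ − M₁)) = 10^(0.4 × (-3.0753)) = 10^(-1.23012) = 0.058868.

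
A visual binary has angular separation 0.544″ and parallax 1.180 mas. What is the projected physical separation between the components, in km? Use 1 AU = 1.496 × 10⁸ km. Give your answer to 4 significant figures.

d = 1/p = 1/0.001180″ = 847.46 pc.
At distance d (pc), an angle of θ arcsec spans θ·d AU: s = 0.544 × 847.46 = 461.02 AU.
= 461.02 × 1.496 × 10⁸ km = 6.8969 × 10^10 km.

6.897 × 10^10 km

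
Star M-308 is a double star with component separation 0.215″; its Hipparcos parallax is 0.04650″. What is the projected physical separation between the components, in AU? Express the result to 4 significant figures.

d = 1/p = 1/0.04650″ = 21.505 pc.
At distance d (pc), an angle of θ arcsec spans θ·d AU: s = 0.215 × 21.505 = 4.6236 AU.

4.624 AU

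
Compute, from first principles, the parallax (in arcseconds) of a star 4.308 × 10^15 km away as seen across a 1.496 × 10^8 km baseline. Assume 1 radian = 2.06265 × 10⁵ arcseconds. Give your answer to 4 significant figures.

θ ≈ B/d = (1.496 × 10^8) / (4.308 × 10^15) = 3.4726 × 10^-8 rad.
In arcseconds: 3.4726 × 10^-8 × 206265 = 0.0071628″.

0.007163 arcsec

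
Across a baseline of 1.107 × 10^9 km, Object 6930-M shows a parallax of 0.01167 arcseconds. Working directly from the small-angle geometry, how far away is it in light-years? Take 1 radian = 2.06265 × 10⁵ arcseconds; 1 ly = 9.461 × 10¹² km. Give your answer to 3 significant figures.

θ = 0.01167″ = 0.01167/206265 = 5.6578 × 10^-8 rad.
d = B/θ = (1.107 × 10^9) / (5.6578 × 10^-8) = 1.9566 × 10^16 km = (1.9566 × 10^16) / (9.461 × 10^12) ly = 2068.1 ly.

2070 ly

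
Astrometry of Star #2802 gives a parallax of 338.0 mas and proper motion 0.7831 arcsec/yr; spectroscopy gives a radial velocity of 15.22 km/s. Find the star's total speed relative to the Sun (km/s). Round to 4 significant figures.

18.77 km/s

d = 1/p = 1/0.3380″ = 2.9586 pc.
v_t = 4.740 μ d = 4.740 × 0.7831 × 2.9586 = 10.982 km/s.
v = √(v_r² + v_t²) = √(15.22² + 10.982²) = √352.253 = 18.768 km/s.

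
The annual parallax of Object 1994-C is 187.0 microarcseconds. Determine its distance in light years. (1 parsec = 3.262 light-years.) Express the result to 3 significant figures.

17400 light years

p = 187.0 microarcseconds = 0.0001870 arcsec.
d = 1/p = 1/0.0001870 = 5347.6 pc.
In light-years: 5347.6 × 3.262 = 17444 ly.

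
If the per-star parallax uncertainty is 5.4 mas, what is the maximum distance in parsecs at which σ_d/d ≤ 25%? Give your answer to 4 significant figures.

46.30 pc

σ_d/d = σ_p/p, so the condition is σ_p/p ≤ 0.25, i.e. p ≥ σ_p/0.25.
p_min = 5.4/0.25 = 21.6 mas = 0.0216 arcsec.
d_max = 1/p_min = 1/0.0216 = 46.296 pc.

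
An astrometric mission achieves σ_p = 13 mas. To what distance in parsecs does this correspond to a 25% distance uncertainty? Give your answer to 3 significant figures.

19.2 pc

σ_d/d = σ_p/p, so the condition is σ_p/p ≤ 0.25, i.e. p ≥ σ_p/0.25.
p_min = 13/0.25 = 52 mas = 0.052 arcsec.
d_max = 1/p_min = 1/0.052 = 19.231 pc.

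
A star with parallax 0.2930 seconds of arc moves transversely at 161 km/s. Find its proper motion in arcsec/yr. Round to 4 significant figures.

9.952 arcsec/yr

d = 1/p = 1/0.2930″ = 3.413 pc.
μ = v_t / (4.74 d) = 161 / (4.74 × 3.413) = 161 / 16.178 = 9.9518 ″/yr.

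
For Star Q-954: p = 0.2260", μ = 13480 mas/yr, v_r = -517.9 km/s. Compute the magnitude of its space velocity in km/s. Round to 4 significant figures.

590.0 km/s

d = 1/p = 1/0.2260″ = 4.4248 pc.
μ = 13480 mas/yr = 13.48 ″/yr.
v_t = 4.740 μ d = 4.740 × 13.48 × 4.4248 = 282.72 km/s.
v = √(v_r² + v_t²) = √((-517.9)² + 282.72²) = √348151 = 590.04 km/s.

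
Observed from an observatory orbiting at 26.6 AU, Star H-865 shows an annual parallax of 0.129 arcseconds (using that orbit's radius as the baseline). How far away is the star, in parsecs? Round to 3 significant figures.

206 pc

With baseline B (in AU) and parallax p (in arcsec), d = B/p parsecs.
d = 26.6 / 0.129 = 206.2 pc.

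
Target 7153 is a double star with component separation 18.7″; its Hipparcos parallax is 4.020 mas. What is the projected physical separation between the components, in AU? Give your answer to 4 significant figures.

4652 AU

d = 1/p = 1/0.004020″ = 248.76 pc.
At distance d (pc), an angle of θ arcsec spans θ·d AU: s = 18.7 × 248.76 = 4651.8 AU.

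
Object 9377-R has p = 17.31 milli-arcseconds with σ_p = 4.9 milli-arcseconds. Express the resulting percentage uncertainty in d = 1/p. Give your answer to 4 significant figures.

For d = 1/p, |σ_d/d| = |σ_p/p|.
σ_p/p = 4.9 / 17.31 = 0.28307 = 28.307%.

28.31%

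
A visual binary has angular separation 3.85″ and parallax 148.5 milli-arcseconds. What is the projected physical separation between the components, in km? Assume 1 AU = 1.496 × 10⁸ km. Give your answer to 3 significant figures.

3.88 × 10^9 km

d = 1/p = 1/0.1485″ = 6.734 pc.
At distance d (pc), an angle of θ arcsec spans θ·d AU: s = 3.85 × 6.734 = 25.926 AU.
= 25.926 × 1.496 × 10⁸ km = 3.8785 × 10^9 km.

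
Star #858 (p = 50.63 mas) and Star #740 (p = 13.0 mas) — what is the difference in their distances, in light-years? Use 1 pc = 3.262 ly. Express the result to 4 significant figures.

d_A = 1/0.05063″ = 19.751 pc; d_B = 1/0.01300″ = 76.923 pc.
|d_B − d_A| = |76.923 − 19.751| = 57.172 pc = 57.172 × 3.262 ly = 186.5 ly.

186.5 ly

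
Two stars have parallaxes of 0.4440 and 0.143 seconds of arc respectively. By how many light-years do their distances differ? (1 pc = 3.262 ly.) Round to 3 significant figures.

15.5 ly

d_A = 1/0.4440″ = 2.2523 pc; d_B = 1/0.1430″ = 6.993 pc.
|d_B − d_A| = |6.993 − 2.2523| = 4.7407 pc = 4.7407 × 3.262 ly = 15.464 ly.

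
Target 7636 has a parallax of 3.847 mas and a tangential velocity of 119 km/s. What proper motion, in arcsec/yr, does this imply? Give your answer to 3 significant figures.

d = 1/p = 1/0.003847″ = 259.94 pc.
μ = v_t / (4.74 d) = 119 / (4.74 × 259.94) = 119 / 1232.1 = 0.096583 ″/yr.

0.0966 arcsec/yr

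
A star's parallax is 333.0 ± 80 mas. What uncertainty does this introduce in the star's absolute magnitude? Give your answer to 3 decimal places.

M = m − 5 log₁₀ d + 5 = m + 5 log₁₀ p + 5, so ∂M/∂p = 5/(p ln 10).
σ_M = (5/ln 10) · (σ_p/p) = 2.1715 × 80/333.0 = 2.1715 × 0.24024 = 0.52168.

σ_M = 0.522 mag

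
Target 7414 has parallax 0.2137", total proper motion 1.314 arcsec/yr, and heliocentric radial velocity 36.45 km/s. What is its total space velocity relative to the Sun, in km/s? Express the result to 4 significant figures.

d = 1/p = 1/0.2137″ = 4.6795 pc.
v_t = 4.740 μ d = 4.740 × 1.314 × 4.6795 = 29.146 km/s.
v = √(v_r² + v_t²) = √(36.45² + 29.146²) = √2178.09 = 46.67 km/s.

46.67 km/s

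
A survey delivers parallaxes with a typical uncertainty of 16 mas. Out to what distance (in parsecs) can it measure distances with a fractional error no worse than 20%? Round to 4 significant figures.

σ_d/d = σ_p/p, so the condition is σ_p/p ≤ 0.20, i.e. p ≥ σ_p/0.20.
p_min = 16/0.20 = 80 mas = 0.08 arcsec.
d_max = 1/p_min = 1/0.08 = 12.5 pc.

12.50 pc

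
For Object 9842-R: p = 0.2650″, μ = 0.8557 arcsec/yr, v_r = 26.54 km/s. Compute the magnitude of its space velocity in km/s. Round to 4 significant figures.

30.64 km/s

d = 1/p = 1/0.2650″ = 3.7736 pc.
v_t = 4.740 μ d = 4.740 × 0.8557 × 3.7736 = 15.306 km/s.
v = √(v_r² + v_t²) = √(26.54² + 15.306²) = √938.645 = 30.637 km/s.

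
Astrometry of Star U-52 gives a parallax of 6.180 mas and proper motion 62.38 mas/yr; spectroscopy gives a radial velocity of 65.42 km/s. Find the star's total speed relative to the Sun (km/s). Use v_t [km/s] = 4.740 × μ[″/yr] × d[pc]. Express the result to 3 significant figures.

d = 1/p = 1/0.006180″ = 161.81 pc.
μ = 62.38 mas/yr = 0.06238 ″/yr.
v_t = 4.740 μ d = 4.740 × 0.06238 × 161.81 = 47.844 km/s.
v = √(v_r² + v_t²) = √(65.42² + 47.844²) = √6568.82 = 81.048 km/s.

81.0 km/s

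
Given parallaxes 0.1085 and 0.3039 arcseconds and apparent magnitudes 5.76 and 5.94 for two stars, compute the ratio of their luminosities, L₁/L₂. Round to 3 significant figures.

d₁ = 1/p₁ = 1/0.1085″ = 9.2166 pc; d₂ = 1/p₂ = 1/0.3039″ = 3.2906 pc.
M₁ = m₁ − 5 log₁₀ d₁ + 5 = 5.76 − 4.8229 + 5 = 5.9371.
M₂ = 5.94 − 2.5864 + 5 = 8.3536.
L₁/L₂ = 10^(0.4(M₂ − M₁)) = 10^(0.4 × 2.4165) = 10^0.96660 = 9.2598.

L₁/L₂ = 9.26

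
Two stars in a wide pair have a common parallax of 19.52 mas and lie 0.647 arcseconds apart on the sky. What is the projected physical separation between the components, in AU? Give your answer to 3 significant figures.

d = 1/p = 1/0.01952″ = 51.23 pc.
At distance d (pc), an angle of θ arcsec spans θ·d AU: s = 0.647 × 51.23 = 33.146 AU.

33.1 AU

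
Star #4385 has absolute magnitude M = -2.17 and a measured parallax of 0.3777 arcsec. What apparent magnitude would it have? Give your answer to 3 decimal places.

d = 1/p = 1/0.3777″ = 2.6476 pc.
m − M = 5 log₁₀ d − 5 = 5 log₁₀(2.6476) − 5 = 2.1143 − 5 = -2.8857.
m = M + (m − M) = -2.17 + (-2.8857) = -5.056.

m = -5.056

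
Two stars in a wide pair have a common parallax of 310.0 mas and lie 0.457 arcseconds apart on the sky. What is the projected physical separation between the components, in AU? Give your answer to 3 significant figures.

d = 1/p = 1/0.3100″ = 3.2258 pc.
At distance d (pc), an angle of θ arcsec spans θ·d AU: s = 0.457 × 3.2258 = 1.4742 AU.

1.47 AU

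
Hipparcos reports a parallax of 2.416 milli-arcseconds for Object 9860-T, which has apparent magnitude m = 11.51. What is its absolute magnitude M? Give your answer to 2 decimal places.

M = 3.43

d = 1/p = 1/0.002416″ = 413.91 pc.
m − M = 5 log₁₀(413.91) − 5 = 13.0845 − 5 = 8.0845.
M = m − (m − M) = 11.51 − 8.0845 = 3.43.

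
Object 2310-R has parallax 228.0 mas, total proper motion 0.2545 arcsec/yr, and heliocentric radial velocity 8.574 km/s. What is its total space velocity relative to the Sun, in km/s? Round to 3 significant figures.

d = 1/p = 1/0.2280″ = 4.386 pc.
v_t = 4.740 μ d = 4.740 × 0.2545 × 4.386 = 5.291 km/s.
v = √(v_r² + v_t²) = √(8.574² + 5.291²) = √101.508 = 10.075 km/s.

10.1 km/s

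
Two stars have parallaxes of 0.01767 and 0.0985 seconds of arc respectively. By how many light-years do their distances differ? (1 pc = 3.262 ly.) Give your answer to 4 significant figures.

151.5 ly

d_A = 1/0.01767″ = 56.593 pc; d_B = 1/0.09850″ = 10.152 pc.
|d_B − d_A| = |10.152 − 56.593| = 46.441 pc = 46.441 × 3.262 ly = 151.49 ly.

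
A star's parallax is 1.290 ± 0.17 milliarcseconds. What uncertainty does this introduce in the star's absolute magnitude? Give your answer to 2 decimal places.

σ_M = 0.29 mag

M = m − 5 log₁₀ d + 5 = m + 5 log₁₀ p + 5, so ∂M/∂p = 5/(p ln 10).
σ_M = (5/ln 10) · (σ_p/p) = 2.1715 × 0.17/1.290 = 2.1715 × 0.13178 = 0.28616.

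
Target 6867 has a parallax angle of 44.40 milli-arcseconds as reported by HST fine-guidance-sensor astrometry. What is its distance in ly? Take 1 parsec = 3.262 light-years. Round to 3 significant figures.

73.5 ly

p = 44.40 milli-arcseconds = 0.04440 arcsec.
d = 1/p = 1/0.04440 = 22.523 pc.
In light-years: 22.523 × 3.262 = 73.47 ly.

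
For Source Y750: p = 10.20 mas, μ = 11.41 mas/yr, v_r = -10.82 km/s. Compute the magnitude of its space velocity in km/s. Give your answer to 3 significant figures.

d = 1/p = 1/0.01020″ = 98.039 pc.
μ = 11.41 mas/yr = 0.01141 ″/yr.
v_t = 4.740 μ d = 4.740 × 0.01141 × 98.039 = 5.3023 km/s.
v = √(v_r² + v_t²) = √((-10.82)² + 5.3023²) = √145.187 = 12.049 km/s.

12.0 km/s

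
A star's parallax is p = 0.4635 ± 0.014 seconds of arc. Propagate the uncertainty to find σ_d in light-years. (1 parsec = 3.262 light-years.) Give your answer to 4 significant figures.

0.2126 ly

d = 1/p, so σ_d = σ_p / p².
σ_d = 0.0140 / (0.4635)² = 0.0140 / 0.21483 = 0.065168 pc = 0.065168 × 3.262 ly = 0.21258 ly.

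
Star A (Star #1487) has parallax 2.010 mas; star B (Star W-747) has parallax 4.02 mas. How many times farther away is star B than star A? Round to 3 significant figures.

Since d = 1/p, d_B/d_A = p_A/p_B.
= 2.010 / 4.02 = 0.5.

0.500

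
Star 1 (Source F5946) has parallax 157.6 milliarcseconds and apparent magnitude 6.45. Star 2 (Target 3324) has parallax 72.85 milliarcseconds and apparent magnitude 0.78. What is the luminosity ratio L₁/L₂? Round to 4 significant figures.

d₁ = 1/p₁ = 1/0.1576″ = 6.3452 pc; d₂ = 1/p₂ = 1/0.07285″ = 13.727 pc.
M₁ = m₁ − 5 log₁₀ d₁ + 5 = 6.45 − 4.0122 + 5 = 7.4378.
M₂ = 0.78 − 5.6879 + 5 = 0.0921.
L₁/L₂ = 10^(0.4(M₂ − M₁)) = 10^(0.4 × (-7.3457)) = 10^(-2.93828) = 0.0011527.

L₁/L₂ = 0.001153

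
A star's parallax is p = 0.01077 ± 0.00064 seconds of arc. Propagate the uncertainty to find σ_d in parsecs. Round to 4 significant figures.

d = 1/p, so σ_d = σ_p / p².
σ_d = 0.000640 / (0.01077)² = 0.000640 / 0.00011599 = 5.5177 pc.

5.518 pc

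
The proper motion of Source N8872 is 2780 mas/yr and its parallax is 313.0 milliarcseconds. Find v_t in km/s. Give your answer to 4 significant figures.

d = 1/p = 1/0.3130″ = 3.1949 pc.
μ = 2780 mas/yr = 2.78 ″/yr.
v_t = 4.74 × μ × d = 4.74 × 2.78 × 3.1949 = 42.1 km/s.

42.10 km/s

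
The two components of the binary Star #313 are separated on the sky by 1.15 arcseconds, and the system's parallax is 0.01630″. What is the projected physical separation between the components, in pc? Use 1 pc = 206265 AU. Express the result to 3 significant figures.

0.000342 pc

d = 1/p = 1/0.01630″ = 61.35 pc.
At distance d (pc), an angle of θ arcsec spans θ·d AU: s = 1.15 × 61.35 = 70.553 AU.
= 70.553 / 206265 = 0.00034205 pc.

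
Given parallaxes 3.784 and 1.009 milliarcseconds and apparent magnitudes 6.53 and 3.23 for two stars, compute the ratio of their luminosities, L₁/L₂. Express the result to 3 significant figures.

L₁/L₂ = 0.00340

d₁ = 1/p₁ = 1/0.003784″ = 264.27 pc; d₂ = 1/p₂ = 1/0.001009″ = 991.08 pc.
M₁ = m₁ − 5 log₁₀ d₁ + 5 = 6.53 − 12.1102 + 5 = -0.5802.
M₂ = 3.23 − 14.9805 + 5 = -6.7505.
L₁/L₂ = 10^(0.4(M₂ − M₁)) = 10^(0.4 × (-6.1703)) = 10^(-2.46812) = 0.0034031.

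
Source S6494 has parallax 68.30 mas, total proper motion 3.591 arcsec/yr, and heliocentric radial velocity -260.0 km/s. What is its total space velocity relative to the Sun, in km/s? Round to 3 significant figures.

360 km/s

d = 1/p = 1/0.06830″ = 14.641 pc.
v_t = 4.740 μ d = 4.740 × 3.591 × 14.641 = 249.21 km/s.
v = √(v_r² + v_t²) = √((-260.0)² + 249.21²) = √129706 = 360.15 km/s.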